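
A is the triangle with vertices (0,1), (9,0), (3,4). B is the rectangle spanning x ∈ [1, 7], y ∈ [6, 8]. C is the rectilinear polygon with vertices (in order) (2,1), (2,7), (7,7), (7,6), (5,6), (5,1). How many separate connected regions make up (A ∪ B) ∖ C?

2

(A ∪ B) ∖ C splits into 2 disjoint pieces (area 7.8333, area 7).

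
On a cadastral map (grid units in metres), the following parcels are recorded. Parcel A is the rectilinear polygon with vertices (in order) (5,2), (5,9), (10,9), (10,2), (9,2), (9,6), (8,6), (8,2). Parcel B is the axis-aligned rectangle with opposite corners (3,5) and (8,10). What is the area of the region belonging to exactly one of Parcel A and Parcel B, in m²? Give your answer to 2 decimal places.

32.00

|Parcel A| = 31, |Parcel B| = 25, |Parcel A∩Parcel B| = 12.
|Parcel A △ Parcel B| = |Parcel A| + |Parcel B| − 2·|Parcel A∩Parcel B| = 31 + 25 − 24 = 32.00.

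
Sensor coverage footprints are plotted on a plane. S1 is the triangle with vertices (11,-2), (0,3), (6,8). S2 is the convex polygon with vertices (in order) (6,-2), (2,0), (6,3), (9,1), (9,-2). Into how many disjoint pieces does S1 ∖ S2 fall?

1

S1 ∖ S2 is a single connected region.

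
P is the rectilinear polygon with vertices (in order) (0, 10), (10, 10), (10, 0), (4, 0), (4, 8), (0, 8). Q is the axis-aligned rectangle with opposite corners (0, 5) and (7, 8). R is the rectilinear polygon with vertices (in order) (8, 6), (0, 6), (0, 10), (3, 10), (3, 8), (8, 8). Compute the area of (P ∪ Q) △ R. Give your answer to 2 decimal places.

58.00

|P ∪ Q| = 80.
|(P ∪ Q) ∩ R| = 22.
|(P ∪ Q) △ R| = 80 + 22 − 44 = 58.00.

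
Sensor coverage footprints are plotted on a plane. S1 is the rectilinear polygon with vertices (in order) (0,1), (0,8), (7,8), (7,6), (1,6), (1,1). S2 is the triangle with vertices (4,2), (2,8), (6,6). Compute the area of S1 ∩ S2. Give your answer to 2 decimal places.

The intersection is the polygon with vertices (2.667,6), (2,8), (6,6).
By the shoelace formula its area is 3.33.

3.33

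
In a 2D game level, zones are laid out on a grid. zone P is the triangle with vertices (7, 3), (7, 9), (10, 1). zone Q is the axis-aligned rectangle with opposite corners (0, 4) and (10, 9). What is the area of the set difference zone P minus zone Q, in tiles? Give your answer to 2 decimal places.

|zone P| = 9, |zone P∩zone Q| = 4.6875.
|zone P ∖ zone Q| = |zone P| − |zone P∩zone Q| = 9 − 4.6875 = 4.31.

4.31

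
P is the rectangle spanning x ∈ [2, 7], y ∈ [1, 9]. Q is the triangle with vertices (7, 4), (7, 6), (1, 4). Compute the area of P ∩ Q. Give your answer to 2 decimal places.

5.83

The intersection is the polygon with vertices (7,4), (2,4), (2,4.333), (7,6).
By the shoelace formula its area is 5.83.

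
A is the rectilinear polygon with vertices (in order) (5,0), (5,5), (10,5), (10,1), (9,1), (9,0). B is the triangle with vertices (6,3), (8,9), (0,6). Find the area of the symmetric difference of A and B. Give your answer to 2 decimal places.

40.17

|A| = 24, |B| = 21, |A∩B| = 2.4167.
|A △ B| = |A| + |B| − 2·|A∩B| = 24 + 21 − 4.8333 = 40.17.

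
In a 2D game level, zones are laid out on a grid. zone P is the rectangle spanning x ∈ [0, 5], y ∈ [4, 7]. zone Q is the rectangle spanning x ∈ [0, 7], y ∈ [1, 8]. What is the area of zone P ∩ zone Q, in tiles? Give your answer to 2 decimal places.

|zone P∩zone Q|: x∈[0,5], y∈[4,7] → 5·3 = 15.

15.00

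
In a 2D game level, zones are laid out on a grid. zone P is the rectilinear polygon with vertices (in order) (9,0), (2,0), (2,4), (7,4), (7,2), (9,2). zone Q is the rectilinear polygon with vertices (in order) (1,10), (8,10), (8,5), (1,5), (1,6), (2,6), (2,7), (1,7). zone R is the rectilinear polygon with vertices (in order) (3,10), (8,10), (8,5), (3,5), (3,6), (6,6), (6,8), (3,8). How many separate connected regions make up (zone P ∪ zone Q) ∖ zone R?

2

(zone P ∪ zone Q) ∖ zone R splits into 2 disjoint pieces (area 24, area 15).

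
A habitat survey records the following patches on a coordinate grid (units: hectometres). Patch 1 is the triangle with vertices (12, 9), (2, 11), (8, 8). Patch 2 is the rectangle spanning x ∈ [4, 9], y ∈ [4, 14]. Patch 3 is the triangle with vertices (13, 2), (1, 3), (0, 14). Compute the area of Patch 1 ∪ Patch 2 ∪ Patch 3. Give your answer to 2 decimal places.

97.58

By inclusion–exclusion:
Individual areas: |Patch 1| = 9, |Patch 2| = 50, |Patch 3| = 65.5.
|Patch 1∩Patch 2| = 6.375.
|Patch 1∩Patch 3| = 0.6528.
|Patch 2∩Patch 3| = 20.
|Patch 1∩Patch 2∩Patch 3| = 0.1119.
|Patch 1 ∪ Patch 2 ∪ Patch 3| = 124.5 − 27.0278 + 0.1119 = 97.58.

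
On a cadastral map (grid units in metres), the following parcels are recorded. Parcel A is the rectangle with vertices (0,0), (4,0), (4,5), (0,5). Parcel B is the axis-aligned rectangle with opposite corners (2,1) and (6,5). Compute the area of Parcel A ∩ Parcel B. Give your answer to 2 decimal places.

8.00

|Parcel A∩Parcel B|: x∈[2,4], y∈[1,5] → 2·4 = 8.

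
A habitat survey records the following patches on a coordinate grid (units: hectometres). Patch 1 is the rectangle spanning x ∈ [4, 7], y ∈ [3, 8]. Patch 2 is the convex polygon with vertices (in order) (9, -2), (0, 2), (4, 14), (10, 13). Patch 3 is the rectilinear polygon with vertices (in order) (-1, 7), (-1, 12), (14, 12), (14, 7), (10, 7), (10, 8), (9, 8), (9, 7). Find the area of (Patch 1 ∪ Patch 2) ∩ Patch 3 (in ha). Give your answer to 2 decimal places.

35.70

The region (Patch 1 ∪ Patch 2) ∩ Patch 3 is the polygon with vertices (3.333,12), (9.933,12), (9.667,8), (9,8), (9,7), (1.667,7).
By the shoelace formula its area is 35.70.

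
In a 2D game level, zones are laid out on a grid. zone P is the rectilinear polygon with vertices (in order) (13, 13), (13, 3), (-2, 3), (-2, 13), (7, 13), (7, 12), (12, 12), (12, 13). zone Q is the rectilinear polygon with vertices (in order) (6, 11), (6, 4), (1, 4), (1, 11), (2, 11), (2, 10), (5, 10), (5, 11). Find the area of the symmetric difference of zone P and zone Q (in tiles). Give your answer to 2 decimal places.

|zone P| = 145, |zone Q| = 32, |zone P∩zone Q| = 32.
|zone P △ zone Q| = |zone P| + |zone Q| − 2·|zone P∩zone Q| = 145 + 32 − 64 = 113.00.

113.00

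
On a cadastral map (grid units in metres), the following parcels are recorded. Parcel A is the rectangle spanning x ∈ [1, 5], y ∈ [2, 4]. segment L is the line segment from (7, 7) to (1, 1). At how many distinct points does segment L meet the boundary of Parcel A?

The segment meets the boundary at (2,2), (4,4).

2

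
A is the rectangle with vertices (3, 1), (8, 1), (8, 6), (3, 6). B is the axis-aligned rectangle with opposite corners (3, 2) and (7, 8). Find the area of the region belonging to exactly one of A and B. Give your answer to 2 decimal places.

|A∩B|: x∈[3,7], y∈[2,6] → 4·4 = 16.
|A △ B| = |A| + |B| − 2·|A∩B| = 25 + 24 − 32 = 17.00.

17.00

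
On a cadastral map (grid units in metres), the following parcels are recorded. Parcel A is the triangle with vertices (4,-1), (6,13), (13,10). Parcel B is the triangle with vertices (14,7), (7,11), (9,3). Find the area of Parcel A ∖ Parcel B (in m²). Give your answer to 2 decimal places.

|Parcel A| = 52, |Parcel A∩Parcel B| = 12.7095.
|Parcel A ∖ Parcel B| = |Parcel A| − |Parcel A∩Parcel B| = 52 − 12.7095 = 39.29.

39.29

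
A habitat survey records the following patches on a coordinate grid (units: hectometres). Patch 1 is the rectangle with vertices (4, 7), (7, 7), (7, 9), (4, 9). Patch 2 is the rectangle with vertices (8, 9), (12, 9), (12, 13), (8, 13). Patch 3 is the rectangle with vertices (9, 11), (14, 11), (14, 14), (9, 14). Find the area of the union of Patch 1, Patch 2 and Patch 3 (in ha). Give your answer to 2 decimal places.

31.00

By inclusion–exclusion:
Individual areas: |Patch 1| = 6, |Patch 2| = 16, |Patch 3| = 15.
|Patch 1∩Patch 2| = 0 (no overlap).
|Patch 1∩Patch 3| = 0 (no overlap).
|Patch 2∩Patch 3|: x∈[9,12], y∈[11,13] → 3·2 = 6.
|Patch 1∩Patch 2∩Patch 3| = 0.
|Patch 1 ∪ Patch 2 ∪ Patch 3| = 37 − 6 + 0 = 31.00.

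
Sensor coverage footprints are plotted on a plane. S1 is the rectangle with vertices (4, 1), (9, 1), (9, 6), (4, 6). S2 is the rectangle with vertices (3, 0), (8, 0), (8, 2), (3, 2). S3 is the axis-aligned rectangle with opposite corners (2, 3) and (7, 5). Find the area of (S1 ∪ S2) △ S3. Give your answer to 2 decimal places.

|S1 ∪ S2| = 31.
|(S1 ∪ S2) ∩ S3| = 6.
|(S1 ∪ S2) △ S3| = 31 + 10 − 12 = 29.00.

29.00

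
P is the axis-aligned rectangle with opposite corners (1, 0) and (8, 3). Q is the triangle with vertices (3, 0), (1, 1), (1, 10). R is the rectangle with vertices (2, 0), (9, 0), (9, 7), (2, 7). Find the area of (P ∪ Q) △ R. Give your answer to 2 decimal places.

38.10

|P ∪ Q| = 25.9.
|(P ∪ Q) ∩ R| = 18.4.
|(P ∪ Q) △ R| = 25.9 + 49 − 36.8 = 38.10.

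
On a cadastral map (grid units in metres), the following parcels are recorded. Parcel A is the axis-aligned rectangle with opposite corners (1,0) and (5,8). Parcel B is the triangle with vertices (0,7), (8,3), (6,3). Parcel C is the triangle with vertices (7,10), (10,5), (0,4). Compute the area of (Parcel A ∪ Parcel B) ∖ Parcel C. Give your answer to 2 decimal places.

|Parcel A ∪ Parcel B| = 34.
|(Parcel A ∪ Parcel B) ∩ Parcel C| = 9.0381.
|(Parcel A ∪ Parcel B) ∖ Parcel C| = 34 − 9.0381 = 24.96.

24.96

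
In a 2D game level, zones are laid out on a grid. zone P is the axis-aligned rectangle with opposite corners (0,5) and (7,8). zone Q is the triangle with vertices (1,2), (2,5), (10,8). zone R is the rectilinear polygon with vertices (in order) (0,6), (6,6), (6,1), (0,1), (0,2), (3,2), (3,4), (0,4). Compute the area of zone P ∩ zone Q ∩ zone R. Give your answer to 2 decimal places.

The intersection is the polygon with vertices (5.5,5), (2,5), (4.667,6), (6,6), (6,5.333).
By the shoelace formula its area is 2.58.

2.58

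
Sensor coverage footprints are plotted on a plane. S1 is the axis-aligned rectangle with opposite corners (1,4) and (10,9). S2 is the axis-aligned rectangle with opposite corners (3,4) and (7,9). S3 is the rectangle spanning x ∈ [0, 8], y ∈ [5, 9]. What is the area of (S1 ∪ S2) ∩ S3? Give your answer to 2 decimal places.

The region (S1 ∪ S2) ∩ S3 is the polygon with vertices (1,9), (3,9), (7,9), (8,9), (8,5), (1,5).
By the shoelace formula its area is 28.00.

28.00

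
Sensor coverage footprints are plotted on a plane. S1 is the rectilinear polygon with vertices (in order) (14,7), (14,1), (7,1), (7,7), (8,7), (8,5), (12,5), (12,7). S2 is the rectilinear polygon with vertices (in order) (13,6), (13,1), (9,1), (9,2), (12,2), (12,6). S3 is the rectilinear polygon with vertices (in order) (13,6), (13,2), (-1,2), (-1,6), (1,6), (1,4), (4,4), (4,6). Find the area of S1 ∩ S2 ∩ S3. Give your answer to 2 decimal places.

4.00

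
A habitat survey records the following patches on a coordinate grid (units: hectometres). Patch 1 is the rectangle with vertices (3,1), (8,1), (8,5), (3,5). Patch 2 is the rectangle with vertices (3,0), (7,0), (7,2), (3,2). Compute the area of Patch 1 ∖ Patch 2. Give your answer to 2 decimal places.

|Patch 1∩Patch 2|: x∈[3,7], y∈[1,2] → 4·1 = 4.
|Patch 1| = 20.
|Patch 1 ∖ Patch 2| = |Patch 1| − |Patch 1∩Patch 2| = 20 − 4 = 16.00.

16.00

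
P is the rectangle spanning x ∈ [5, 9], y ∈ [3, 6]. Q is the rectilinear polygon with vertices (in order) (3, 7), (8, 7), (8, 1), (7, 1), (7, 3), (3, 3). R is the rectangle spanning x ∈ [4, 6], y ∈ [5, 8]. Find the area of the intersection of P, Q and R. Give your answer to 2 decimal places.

The intersection is the polygon with vertices (6,6), (6,5), (5,5), (5,6).
By the shoelace formula its area is 1.00.

1.00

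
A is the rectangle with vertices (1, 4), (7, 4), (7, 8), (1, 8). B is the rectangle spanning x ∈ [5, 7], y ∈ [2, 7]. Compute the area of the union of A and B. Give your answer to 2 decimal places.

28.00

By inclusion–exclusion:
Individual areas: |A| = 24, |B| = 10.
|A∩B|: x∈[5,7], y∈[4,7] → 2·3 = 6.
|A ∪ B| = 34 − 6 = 28.00.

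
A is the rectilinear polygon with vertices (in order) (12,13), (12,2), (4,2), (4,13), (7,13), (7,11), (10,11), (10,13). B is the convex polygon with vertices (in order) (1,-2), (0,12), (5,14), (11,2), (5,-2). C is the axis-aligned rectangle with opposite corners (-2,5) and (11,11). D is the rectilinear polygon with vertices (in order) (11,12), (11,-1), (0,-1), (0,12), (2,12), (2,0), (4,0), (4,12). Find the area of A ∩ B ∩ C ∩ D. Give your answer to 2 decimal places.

The intersection is the polygon with vertices (6.5,11), (9.5,5), (4,5), (4,11).
By the shoelace formula its area is 24.00.

24.00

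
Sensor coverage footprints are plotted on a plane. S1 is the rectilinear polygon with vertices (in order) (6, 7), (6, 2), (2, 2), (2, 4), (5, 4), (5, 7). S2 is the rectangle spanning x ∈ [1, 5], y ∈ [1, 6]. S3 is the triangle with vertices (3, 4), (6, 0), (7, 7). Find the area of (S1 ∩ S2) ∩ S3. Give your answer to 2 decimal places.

|S1 ∩ S2| = 6.
|(S1 ∩ S2) ∩ S3| = 2.50.

2.50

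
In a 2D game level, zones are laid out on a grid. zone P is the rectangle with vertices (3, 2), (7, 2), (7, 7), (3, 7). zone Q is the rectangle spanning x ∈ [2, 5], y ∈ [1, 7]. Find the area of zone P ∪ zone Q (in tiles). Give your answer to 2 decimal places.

By inclusion–exclusion:
Individual areas: |zone P| = 20, |zone Q| = 18.
|zone P∩zone Q|: x∈[3,5], y∈[2,7] → 2·5 = 10.
|zone P ∪ zone Q| = 38 − 10 = 28.00.

28.00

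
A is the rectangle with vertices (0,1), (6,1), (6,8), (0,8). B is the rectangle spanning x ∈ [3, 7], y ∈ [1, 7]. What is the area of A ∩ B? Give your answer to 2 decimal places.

18.00

|A∩B|: x∈[3,6], y∈[1,7] → 3·6 = 18.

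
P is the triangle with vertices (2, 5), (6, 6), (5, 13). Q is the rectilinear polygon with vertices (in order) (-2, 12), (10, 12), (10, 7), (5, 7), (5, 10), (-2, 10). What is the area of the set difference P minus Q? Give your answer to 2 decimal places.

|P| = 14.5, |P∩Q| = 4.
|P ∖ Q| = |P| − |P∩Q| = 14.5 − 4 = 10.50.

10.50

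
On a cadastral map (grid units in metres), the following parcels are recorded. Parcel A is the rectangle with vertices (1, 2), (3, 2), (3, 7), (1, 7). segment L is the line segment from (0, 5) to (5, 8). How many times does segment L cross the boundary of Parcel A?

The segment meets the boundary at (3,6.8), (1,5.6).

2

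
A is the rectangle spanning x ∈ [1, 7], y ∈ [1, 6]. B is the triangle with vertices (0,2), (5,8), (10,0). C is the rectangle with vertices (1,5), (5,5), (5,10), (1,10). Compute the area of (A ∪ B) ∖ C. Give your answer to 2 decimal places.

34.65

|A ∪ B| = 40.3167.
|(A ∪ B) ∩ C| = 5.6667.
|(A ∪ B) ∖ C| = 40.3167 − 5.6667 = 34.65.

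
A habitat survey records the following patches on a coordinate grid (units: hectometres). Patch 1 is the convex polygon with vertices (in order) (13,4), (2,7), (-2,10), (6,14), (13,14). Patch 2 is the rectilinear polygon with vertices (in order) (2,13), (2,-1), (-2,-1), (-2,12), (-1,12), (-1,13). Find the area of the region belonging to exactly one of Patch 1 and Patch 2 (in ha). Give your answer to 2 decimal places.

134.50

|Patch 1| = 99.5, |Patch 2| = 55, |Patch 1∩Patch 2| = 10.
|Patch 1 △ Patch 2| = |Patch 1| + |Patch 2| − 2·|Patch 1∩Patch 2| = 99.5 + 55 − 20 = 134.50.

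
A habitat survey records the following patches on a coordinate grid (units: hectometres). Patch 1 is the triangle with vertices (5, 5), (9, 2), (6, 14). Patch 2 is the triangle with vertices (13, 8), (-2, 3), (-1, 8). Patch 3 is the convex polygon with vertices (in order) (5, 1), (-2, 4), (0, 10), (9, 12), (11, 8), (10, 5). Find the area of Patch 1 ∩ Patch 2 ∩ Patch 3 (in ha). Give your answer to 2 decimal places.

The intersection is the polygon with vertices (5.038,5.346), (5.333,8), (7.5,8), (7.923,6.308).
By the shoelace formula its area is 5.52.

5.52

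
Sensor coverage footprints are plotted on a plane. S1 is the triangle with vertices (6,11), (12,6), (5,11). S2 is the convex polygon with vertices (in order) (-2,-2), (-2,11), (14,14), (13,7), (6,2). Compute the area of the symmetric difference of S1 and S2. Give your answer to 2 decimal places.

|S1| = 2.5, |S2| = 158, |S1∩S2| = 2.4978.
|S1 △ S2| = |S1| + |S2| − 2·|S1∩S2| = 2.5 + 158 − 4.9956 = 155.50.

155.50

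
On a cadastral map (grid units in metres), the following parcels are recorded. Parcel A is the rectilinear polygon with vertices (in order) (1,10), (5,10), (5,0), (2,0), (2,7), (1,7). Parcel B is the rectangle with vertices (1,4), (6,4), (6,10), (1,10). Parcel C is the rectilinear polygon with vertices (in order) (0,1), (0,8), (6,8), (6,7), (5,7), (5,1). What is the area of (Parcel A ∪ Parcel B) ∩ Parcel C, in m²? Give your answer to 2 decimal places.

26.00

|Parcel A ∪ Parcel B| = 42.
|(Parcel A ∪ Parcel B) ∩ Parcel C| = 26.00.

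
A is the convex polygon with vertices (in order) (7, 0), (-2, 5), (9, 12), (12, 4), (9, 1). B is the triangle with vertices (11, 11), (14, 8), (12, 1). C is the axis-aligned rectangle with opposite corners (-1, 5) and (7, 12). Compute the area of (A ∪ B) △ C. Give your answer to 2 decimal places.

104.89

|A ∪ B| = 99.7955.
|(A ∪ B) ∩ C| = 25.4545.
|(A ∪ B) △ C| = 99.7955 + 56 − 50.9091 = 104.89.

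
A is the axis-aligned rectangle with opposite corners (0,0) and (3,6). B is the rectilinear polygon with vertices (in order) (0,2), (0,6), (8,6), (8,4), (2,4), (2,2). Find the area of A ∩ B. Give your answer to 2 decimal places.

10.00

The intersection is the polygon with vertices (3,4), (2,4), (2,2), (0,2), (0,6), (3,6).
By the shoelace formula its area is 10.00.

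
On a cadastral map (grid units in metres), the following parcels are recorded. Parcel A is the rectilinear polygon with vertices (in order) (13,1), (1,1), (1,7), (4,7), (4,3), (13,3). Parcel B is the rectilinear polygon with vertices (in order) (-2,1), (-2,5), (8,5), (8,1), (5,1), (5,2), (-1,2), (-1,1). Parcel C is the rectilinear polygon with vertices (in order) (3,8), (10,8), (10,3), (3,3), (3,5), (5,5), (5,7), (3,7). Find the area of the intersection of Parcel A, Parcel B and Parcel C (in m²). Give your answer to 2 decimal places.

2.00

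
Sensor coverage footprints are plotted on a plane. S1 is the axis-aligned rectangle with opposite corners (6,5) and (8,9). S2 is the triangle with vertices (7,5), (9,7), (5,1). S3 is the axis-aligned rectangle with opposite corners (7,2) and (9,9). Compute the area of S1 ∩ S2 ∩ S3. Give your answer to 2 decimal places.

0.42

The intersection is the polygon with vertices (7.667,5), (7,5), (8,6), (8,5.5).
By the shoelace formula its area is 0.42.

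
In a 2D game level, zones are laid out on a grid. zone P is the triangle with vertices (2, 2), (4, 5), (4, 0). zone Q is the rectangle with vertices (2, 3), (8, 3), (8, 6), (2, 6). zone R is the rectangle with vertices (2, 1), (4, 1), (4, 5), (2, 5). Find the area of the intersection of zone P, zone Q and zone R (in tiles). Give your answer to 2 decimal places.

The intersection is the polygon with vertices (4,3), (2.667,3), (4,5).
By the shoelace formula its area is 1.33.

1.33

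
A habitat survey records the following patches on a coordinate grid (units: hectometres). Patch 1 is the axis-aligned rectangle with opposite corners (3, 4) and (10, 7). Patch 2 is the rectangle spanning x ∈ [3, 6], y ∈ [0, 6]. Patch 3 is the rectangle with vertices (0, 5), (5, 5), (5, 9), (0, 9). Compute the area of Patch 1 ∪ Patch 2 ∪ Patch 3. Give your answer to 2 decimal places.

49.00

By inclusion–exclusion:
Individual areas: |Patch 1| = 21, |Patch 2| = 18, |Patch 3| = 20.
|Patch 1∩Patch 2|: x∈[3,6], y∈[4,6] → 3·2 = 6.
|Patch 1∩Patch 3|: x∈[3,5], y∈[5,7] → 2·2 = 4.
|Patch 2∩Patch 3|: x∈[3,5], y∈[5,6] → 2·1 = 2.
|Patch 1∩Patch 2∩Patch 3| = 2.
|Patch 1 ∪ Patch 2 ∪ Patch 3| = 59 − 12 + 2 = 49.00.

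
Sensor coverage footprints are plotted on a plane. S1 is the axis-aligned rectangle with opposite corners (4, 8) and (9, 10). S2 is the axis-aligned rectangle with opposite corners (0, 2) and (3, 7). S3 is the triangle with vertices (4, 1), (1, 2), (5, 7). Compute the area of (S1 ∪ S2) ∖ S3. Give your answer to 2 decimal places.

|S1 ∪ S2| = 25.
|(S1 ∪ S2) ∩ S3| = 2.5.
|(S1 ∪ S2) ∖ S3| = 25 − 2.5 = 22.50.

22.50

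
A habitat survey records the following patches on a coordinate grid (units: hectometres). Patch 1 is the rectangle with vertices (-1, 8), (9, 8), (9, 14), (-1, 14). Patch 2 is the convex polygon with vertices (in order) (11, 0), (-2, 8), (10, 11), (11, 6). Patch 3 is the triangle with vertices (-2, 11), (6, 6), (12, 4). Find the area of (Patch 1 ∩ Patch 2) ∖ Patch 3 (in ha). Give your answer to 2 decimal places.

|Patch 1 ∩ Patch 2| = 15.
|(Patch 1 ∩ Patch 2) ∩ Patch 3| = 0.9429.
|(Patch 1 ∩ Patch 2) ∖ Patch 3| = 15 − 0.9429 = 14.06.

14.06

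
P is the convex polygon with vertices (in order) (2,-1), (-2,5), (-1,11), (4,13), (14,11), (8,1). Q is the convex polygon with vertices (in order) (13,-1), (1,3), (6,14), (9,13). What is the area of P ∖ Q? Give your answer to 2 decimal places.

69.58

|P| = 144, |P∩Q| = 74.4235.
|P ∖ Q| = |P| − |P∩Q| = 144 − 74.4235 = 69.58.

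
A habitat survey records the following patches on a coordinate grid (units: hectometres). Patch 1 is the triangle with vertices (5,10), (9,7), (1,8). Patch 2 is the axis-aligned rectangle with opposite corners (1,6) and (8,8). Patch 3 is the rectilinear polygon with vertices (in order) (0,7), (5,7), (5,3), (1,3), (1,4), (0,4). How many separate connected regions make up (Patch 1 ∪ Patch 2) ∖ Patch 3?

(Patch 1 ∪ Patch 2) ∖ Patch 3 is a single connected region.

1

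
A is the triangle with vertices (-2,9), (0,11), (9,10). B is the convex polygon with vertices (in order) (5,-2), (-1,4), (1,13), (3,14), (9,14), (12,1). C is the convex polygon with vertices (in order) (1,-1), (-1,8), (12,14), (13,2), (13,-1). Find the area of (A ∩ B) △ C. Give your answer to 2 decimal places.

157.05

|A ∩ B| = 7.5568.
|(A ∩ B) ∩ C| = 3.2554.
|(A ∩ B) △ C| = 7.5568 + 156 − 6.5108 = 157.05.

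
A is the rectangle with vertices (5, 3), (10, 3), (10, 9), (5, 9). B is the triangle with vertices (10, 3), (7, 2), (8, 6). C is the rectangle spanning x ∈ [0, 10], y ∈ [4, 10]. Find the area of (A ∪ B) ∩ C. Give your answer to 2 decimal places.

25.00

The region (A ∪ B) ∩ C is the polygon with vertices (5,9), (10,9), (10,4), (5,4).
By the shoelace formula its area is 25.00.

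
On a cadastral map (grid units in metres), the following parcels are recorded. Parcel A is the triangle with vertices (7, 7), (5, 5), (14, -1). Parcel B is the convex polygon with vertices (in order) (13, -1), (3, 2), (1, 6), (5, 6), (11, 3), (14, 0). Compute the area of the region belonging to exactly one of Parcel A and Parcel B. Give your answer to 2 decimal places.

|Parcel A| = 15, |Parcel B| = 43, |Parcel A∩Parcel B| = 10.4889.
|Parcel A △ Parcel B| = |Parcel A| + |Parcel B| − 2·|Parcel A∩Parcel B| = 15 + 43 − 20.9778 = 37.02.

37.02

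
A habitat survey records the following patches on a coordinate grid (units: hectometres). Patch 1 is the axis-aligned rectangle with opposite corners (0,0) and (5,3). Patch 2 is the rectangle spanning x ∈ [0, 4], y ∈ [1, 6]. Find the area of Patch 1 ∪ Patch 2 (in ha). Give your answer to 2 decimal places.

By inclusion–exclusion:
Individual areas: |Patch 1| = 15, |Patch 2| = 20.
|Patch 1∩Patch 2|: x∈[0,4], y∈[1,3] → 4·2 = 8.
|Patch 1 ∪ Patch 2| = 35 − 8 = 27.00.

27.00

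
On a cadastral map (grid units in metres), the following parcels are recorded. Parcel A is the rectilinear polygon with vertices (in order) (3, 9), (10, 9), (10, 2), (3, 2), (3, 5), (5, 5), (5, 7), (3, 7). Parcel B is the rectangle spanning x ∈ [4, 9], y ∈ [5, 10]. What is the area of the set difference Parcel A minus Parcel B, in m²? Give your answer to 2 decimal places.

|Parcel A| = 45, |Parcel A∩Parcel B| = 18.
|Parcel A ∖ Parcel B| = |Parcel A| − |Parcel A∩Parcel B| = 45 − 18 = 27.00.

27.00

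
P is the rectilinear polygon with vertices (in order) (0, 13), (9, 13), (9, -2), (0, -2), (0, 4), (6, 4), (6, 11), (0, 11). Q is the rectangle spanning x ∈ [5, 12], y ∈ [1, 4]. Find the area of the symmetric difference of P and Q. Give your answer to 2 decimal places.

90.00

|P| = 93, |Q| = 21, |P∩Q| = 12.
|P △ Q| = |P| + |Q| − 2·|P∩Q| = 93 + 21 − 24 = 90.00.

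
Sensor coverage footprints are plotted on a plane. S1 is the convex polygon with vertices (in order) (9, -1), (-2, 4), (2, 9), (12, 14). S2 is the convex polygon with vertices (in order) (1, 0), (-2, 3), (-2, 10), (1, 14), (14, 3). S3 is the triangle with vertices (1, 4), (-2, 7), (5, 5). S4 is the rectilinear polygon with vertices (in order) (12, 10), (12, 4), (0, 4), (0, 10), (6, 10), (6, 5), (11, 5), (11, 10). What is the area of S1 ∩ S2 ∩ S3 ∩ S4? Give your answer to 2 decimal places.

The intersection is the polygon with vertices (5,5), (1,4), (0,5), (0,6.429).
By the shoelace formula its area is 6.07.

6.07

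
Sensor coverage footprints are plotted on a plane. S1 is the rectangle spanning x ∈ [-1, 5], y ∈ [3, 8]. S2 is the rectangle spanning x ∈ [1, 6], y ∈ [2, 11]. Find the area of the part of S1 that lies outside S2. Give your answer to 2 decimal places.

|S1∩S2|: x∈[1,5], y∈[3,8] → 4·5 = 20.
|S1| = 30.
|S1 ∖ S2| = |S1| − |S1∩S2| = 30 − 20 = 10.00.

10.00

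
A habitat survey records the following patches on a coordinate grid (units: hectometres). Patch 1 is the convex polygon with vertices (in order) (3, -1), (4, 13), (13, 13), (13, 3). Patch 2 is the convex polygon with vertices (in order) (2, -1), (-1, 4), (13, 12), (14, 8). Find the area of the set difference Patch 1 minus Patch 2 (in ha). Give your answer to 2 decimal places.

|Patch 1| = 113, |Patch 1∩Patch 2| = 54.4734.
|Patch 1 ∖ Patch 2| = |Patch 1| − |Patch 1∩Patch 2| = 113 − 54.4734 = 58.53.

58.53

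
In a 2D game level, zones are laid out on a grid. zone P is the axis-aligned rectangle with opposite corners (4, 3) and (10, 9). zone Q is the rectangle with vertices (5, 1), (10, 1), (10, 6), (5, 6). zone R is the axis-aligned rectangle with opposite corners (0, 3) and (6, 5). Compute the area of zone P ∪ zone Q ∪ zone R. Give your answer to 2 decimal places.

54.00

By inclusion–exclusion:
Individual areas: |zone P| = 36, |zone Q| = 25, |zone R| = 12.
|zone P∩zone Q|: x∈[5,10], y∈[3,6] → 5·3 = 15.
|zone P∩zone R|: x∈[4,6], y∈[3,5] → 2·2 = 4.
|zone Q∩zone R|: x∈[5,6], y∈[3,5] → 1·2 = 2.
|zone P∩zone Q∩zone R| = 2.
|zone P ∪ zone Q ∪ zone R| = 73 − 21 + 2 = 54.00.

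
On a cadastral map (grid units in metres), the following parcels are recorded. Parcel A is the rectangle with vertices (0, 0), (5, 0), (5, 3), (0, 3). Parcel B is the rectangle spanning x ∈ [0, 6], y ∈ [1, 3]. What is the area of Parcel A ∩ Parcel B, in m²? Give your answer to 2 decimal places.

|Parcel A∩Parcel B|: x∈[0,5], y∈[1,3] → 5·2 = 10.

10.00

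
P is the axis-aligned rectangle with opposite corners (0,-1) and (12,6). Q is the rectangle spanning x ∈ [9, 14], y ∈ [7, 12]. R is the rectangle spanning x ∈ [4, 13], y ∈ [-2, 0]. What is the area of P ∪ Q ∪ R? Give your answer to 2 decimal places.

119.00

By inclusion–exclusion:
Individual areas: |P| = 84, |Q| = 25, |R| = 18.
|P∩Q| = 0 (no overlap).
|P∩R|: x∈[4,12], y∈[-1,0] → 8·1 = 8.
|Q∩R| = 0 (no overlap).
|P∩Q∩R| = 0.
|P ∪ Q ∪ R| = 127 − 8 + 0 = 119.00.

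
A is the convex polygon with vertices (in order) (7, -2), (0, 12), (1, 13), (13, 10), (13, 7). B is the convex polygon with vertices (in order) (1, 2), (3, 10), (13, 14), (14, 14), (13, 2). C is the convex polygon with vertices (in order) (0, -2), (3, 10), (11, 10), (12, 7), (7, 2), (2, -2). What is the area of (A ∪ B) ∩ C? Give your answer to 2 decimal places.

67.14

The region (A ∪ B) ∩ C is the polygon with vertices (1,2), (2.333,7.333), (3,10), (11,10), (12,7), (7,2), (5.571,0.857), (5,2).
By the shoelace formula its area is 67.14.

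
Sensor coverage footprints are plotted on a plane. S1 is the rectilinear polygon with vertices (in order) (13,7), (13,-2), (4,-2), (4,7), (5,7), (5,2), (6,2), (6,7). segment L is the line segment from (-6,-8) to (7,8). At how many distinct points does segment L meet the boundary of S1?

4

The segment meets the boundary at (6.188,7), (6,6.769), (5,5.538), (4,4.308).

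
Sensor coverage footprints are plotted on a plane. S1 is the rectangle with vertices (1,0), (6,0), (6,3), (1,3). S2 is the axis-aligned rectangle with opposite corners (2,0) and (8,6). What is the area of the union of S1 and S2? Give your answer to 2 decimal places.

39.00

By inclusion–exclusion:
Individual areas: |S1| = 15, |S2| = 36.
|S1∩S2|: x∈[2,6], y∈[0,3] → 4·3 = 12.
|S1 ∪ S2| = 51 − 12 = 39.00.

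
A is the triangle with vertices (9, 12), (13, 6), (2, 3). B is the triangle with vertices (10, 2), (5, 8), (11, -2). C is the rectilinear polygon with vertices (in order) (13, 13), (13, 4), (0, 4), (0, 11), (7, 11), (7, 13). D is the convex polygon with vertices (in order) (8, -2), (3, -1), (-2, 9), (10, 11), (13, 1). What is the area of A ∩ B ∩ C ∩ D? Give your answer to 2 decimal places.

1.39

The intersection is the polygon with vertices (5.46,7.448), (7.84,4.593), (7.156,4.406), (5.387,7.355).
By the shoelace formula its area is 1.39.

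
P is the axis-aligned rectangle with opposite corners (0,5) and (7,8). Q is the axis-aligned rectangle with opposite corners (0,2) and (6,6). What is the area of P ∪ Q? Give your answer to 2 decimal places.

39.00

By inclusion–exclusion:
Individual areas: |P| = 21, |Q| = 24.
|P∩Q|: x∈[0,6], y∈[5,6] → 6·1 = 6.
|P ∪ Q| = 45 − 6 = 39.00.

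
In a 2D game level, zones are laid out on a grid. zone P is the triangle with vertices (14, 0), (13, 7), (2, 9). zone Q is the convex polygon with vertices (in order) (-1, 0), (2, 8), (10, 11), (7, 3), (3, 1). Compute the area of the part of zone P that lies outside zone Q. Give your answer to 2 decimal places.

|zone P| = 37.5, |zone P∩zone Q| = 10.4572.
|zone P ∖ zone Q| = |zone P| − |zone P∩zone Q| = 37.5 − 10.4572 = 27.04.

27.04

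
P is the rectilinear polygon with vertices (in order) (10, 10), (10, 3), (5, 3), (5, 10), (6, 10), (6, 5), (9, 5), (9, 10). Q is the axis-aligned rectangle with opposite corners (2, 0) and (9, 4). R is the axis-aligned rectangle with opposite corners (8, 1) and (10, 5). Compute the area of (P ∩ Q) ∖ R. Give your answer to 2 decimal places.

3.00

|P ∩ Q| = 4.
|(P ∩ Q) ∩ R| = 1.
|(P ∩ Q) ∖ R| = 4 − 1 = 3.00.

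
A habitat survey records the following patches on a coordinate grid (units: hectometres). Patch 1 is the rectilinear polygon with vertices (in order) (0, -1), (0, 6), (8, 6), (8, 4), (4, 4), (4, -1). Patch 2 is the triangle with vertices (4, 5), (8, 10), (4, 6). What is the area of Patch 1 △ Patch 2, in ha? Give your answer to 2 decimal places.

37.20

|Patch 1| = 36, |Patch 2| = 2, |Patch 1∩Patch 2| = 0.4.
|Patch 1 △ Patch 2| = |Patch 1| + |Patch 2| − 2·|Patch 1∩Patch 2| = 36 + 2 − 0.8 = 37.20.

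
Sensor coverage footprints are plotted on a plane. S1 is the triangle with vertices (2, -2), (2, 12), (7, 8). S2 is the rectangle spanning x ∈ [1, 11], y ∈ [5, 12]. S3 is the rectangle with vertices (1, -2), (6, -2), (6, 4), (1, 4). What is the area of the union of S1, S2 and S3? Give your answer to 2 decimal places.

By inclusion–exclusion:
Individual areas: |S1| = 35, |S2| = 70, |S3| = 30.
|S1∩S2| = 22.75.
|S1∩S3| = 9.
|S2∩S3| = 0 (no overlap).
|S1∩S2∩S3| = 0.
|S1 ∪ S2 ∪ S3| = 135 − 31.75 + 0 = 103.25.

103.25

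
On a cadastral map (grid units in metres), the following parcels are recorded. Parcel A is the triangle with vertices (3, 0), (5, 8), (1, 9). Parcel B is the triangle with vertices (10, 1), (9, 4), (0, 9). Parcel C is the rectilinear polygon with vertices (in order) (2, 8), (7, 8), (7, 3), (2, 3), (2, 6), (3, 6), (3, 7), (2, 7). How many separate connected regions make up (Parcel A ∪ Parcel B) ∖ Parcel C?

(Parcel A ∪ Parcel B) ∖ Parcel C splits into 3 disjoint pieces (area 2.125, area 4.4196, area 5.0111).

3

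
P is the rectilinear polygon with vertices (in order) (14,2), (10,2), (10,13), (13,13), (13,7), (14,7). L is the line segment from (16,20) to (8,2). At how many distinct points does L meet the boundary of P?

2

The segment meets the boundary at (12.889,13), (10,6.5).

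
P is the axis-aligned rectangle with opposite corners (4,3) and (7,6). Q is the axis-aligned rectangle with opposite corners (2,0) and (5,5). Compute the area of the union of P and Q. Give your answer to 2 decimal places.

By inclusion–exclusion:
Individual areas: |P| = 9, |Q| = 15.
|P∩Q|: x∈[4,5], y∈[3,5] → 1·2 = 2.
|P ∪ Q| = 24 − 2 = 22.00.

22.00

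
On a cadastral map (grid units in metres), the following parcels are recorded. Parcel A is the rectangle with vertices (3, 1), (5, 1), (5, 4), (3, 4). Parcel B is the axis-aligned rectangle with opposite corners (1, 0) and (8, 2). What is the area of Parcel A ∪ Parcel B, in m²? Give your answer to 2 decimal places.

By inclusion–exclusion:
Individual areas: |Parcel A| = 6, |Parcel B| = 14.
|Parcel A∩Parcel B|: x∈[3,5], y∈[1,2] → 2·1 = 2.
|Parcel A ∪ Parcel B| = 20 − 2 = 18.00.

18.00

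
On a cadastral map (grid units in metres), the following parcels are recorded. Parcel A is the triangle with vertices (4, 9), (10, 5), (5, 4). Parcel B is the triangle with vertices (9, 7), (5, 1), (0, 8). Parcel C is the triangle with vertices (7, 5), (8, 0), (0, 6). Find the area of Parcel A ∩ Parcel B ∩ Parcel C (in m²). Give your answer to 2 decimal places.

The intersection is the polygon with vertices (5,4), (4.735,5.324), (7,5), (7.115,4.423).
By the shoelace formula its area is 2.09.

2.09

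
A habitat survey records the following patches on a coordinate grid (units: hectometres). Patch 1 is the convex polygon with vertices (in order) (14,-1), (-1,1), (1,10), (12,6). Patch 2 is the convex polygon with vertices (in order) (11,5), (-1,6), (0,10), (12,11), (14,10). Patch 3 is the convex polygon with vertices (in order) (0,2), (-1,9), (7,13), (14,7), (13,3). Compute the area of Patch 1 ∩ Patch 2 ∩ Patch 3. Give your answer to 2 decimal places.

30.00

The intersection is the polygon with vertices (11.672,6.119), (11,5), (0.091,5.909), (1,10).
By the shoelace formula its area is 30.00.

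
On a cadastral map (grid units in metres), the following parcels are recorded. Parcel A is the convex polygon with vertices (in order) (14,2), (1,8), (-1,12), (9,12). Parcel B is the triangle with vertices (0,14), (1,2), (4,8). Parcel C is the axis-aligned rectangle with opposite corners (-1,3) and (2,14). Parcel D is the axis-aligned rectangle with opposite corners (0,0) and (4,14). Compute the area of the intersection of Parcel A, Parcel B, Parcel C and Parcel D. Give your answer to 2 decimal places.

6.26

The intersection is the polygon with vertices (0.167,12), (1.333,12), (2,11), (2,7.538), (1,8), (0.4,9.2).
By the shoelace formula its area is 6.26.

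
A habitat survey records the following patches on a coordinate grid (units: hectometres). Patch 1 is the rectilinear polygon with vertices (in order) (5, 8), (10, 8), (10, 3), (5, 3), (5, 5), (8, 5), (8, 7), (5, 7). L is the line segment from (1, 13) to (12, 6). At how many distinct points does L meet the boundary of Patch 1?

2

The segment meets the boundary at (10,7.273), (8.857,8).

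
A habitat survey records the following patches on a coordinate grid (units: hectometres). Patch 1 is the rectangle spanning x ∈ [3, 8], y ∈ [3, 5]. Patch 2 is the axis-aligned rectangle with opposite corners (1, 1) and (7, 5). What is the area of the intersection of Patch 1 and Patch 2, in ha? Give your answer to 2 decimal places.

|Patch 1∩Patch 2|: x∈[3,7], y∈[3,5] → 4·2 = 8.

8.00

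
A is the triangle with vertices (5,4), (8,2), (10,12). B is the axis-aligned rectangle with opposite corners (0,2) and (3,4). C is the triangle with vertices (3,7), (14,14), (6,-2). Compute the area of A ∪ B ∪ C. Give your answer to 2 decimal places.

66.12

By inclusion–exclusion:
Individual areas: |A| = 17, |B| = 6, |C| = 60.
|A∩B| = 0.
|A∩C| = 16.8797.
|B∩C| = 0.
|A∩B∩C| = 0.
|A ∪ B ∪ C| = 83 − 16.8797 + 0 = 66.12.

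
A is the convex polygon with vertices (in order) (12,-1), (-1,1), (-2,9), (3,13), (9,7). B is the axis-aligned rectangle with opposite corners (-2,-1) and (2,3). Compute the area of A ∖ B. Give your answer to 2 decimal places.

112.06

|A| = 119, |A∩B| = 6.9423.
|A ∖ B| = |A| − |A∩B| = 119 − 6.9423 = 112.06.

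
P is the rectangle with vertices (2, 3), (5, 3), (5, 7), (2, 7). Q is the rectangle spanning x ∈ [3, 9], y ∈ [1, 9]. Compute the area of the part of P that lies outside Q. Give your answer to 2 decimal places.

4.00

|P∩Q|: x∈[3,5], y∈[3,7] → 2·4 = 8.
|P| = 12.
|P ∖ Q| = |P| − |P∩Q| = 12 − 8 = 4.00.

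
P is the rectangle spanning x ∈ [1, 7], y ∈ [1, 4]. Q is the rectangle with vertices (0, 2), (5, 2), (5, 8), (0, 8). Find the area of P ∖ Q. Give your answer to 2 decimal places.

|P∩Q|: x∈[1,5], y∈[2,4] → 4·2 = 8.
|P| = 18.
|P ∖ Q| = |P| − |P∩Q| = 18 − 8 = 10.00.

10.00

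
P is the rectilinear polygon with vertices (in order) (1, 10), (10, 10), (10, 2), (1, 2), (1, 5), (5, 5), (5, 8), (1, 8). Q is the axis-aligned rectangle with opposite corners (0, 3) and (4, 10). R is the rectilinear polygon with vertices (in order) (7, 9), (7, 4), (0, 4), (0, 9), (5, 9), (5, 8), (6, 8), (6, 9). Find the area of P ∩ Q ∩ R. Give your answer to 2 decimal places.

6.00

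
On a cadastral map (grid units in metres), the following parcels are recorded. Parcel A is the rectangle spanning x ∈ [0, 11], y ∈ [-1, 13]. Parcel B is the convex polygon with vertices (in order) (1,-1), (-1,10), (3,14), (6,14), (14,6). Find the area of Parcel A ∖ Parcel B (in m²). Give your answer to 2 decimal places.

|Parcel A| = 154, |Parcel A∩Parcel B| = 114.3269.
|Parcel A ∖ Parcel B| = |Parcel A| − |Parcel A∩Parcel B| = 154 − 114.3269 = 39.67.

39.67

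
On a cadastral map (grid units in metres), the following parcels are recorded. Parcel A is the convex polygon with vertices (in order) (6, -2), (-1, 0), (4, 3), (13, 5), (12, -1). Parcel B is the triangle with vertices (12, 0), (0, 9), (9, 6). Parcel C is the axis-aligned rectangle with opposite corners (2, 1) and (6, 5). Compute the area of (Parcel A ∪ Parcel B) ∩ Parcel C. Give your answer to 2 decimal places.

|Parcel A ∪ Parcel B| = 73.3964.
|(Parcel A ∪ Parcel B) ∩ Parcel C| = 7.41.

7.41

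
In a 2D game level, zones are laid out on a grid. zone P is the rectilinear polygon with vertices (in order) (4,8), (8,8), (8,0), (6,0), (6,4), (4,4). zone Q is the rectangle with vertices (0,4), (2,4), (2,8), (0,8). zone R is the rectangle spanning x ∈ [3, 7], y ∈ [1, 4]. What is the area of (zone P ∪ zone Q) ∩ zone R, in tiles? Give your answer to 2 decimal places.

|zone P ∪ zone Q| = 32.
|(zone P ∪ zone Q) ∩ zone R| = 3.00.

3.00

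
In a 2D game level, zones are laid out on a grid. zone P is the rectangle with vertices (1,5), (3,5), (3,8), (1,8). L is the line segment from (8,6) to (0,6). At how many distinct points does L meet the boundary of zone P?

2

The segment meets the boundary at (1,6), (3,6).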